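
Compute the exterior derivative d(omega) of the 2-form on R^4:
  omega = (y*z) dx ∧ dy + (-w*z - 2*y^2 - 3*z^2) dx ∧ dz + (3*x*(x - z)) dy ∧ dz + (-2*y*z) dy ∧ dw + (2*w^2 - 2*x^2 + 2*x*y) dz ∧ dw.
d(omega) = (6*x + 5*y - 3*z) dx ∧ dy ∧ dz + (-4*x + 2*y - z) dx ∧ dz ∧ dw + (2*x + 2*y) dy ∧ dz ∧ dw

For a 2-form omega = sum_{i<j} g_{ij} dx_i ∧ dx_j, the exterior derivative is
  d(omega) = sum_{i<j} d(g_{ij}) ∧ dx_i ∧ dx_j = sum_{i<j, k} (∂g_{ij}/∂x_k) dx_k ∧ dx_i ∧ dx_j.
Expand each term, using dx_k ∧ dx_i ∧ dx_j = sgn(permutation) dx_{(a)} ∧ dx_{(b)} ∧ dx_{(c)} with (a < b < c) sorted:
  d(y*z) includes (∂/∂z)(y*z) dz = (y) dz, which multiplied by dx ∧ dy gives (y) dx ∧ dy ∧ dz
  d(-w*z - 2*y^2 - 3*z^2) includes (∂/∂y)(-w*z - 2*y^2 - 3*z^2) dy = (-4*y) dy, which multiplied by dx ∧ dz gives (4*y) dx ∧ dy ∧ dz
  d(-w*z - 2*y^2 - 3*z^2) includes (∂/∂w)(-w*z - 2*y^2 - 3*z^2) dw = (-z) dw, which multiplied by dx ∧ dz gives (-z) dx ∧ dz ∧ dw
  d(3*x*(x - z)) includes (∂/∂x)(3*x*(x - z)) dx = (6*x - 3*z) dx, which multiplied by dy ∧ dz gives (6*x - 3*z) dx ∧ dy ∧ dz
  d(-2*y*z) includes (∂/∂z)(-2*y*z) dz = (-2*y) dz, which multiplied by dy ∧ dw gives (2*y) dy ∧ dz ∧ dw
  d(2*w^2 - 2*x^2 + 2*x*y) includes (∂/∂x)(2*w^2 - 2*x^2 + 2*x*y) dx = (-4*x + 2*y) dx, which multiplied by dz ∧ dw gives (-4*x + 2*y) dx ∧ dz ∧ dw
  d(2*w^2 - 2*x^2 + 2*x*y) includes (∂/∂y)(2*w^2 - 2*x^2 + 2*x*y) dy = (2*x) dy, which multiplied by dz ∧ dw gives (2*x) dy ∧ dz ∧ dw
Collecting like 3-forms: d(omega) = (6*x + 5*y - 3*z) dx ∧ dy ∧ dz + (-4*x + 2*y - z) dx ∧ dz ∧ dw + (2*x + 2*y) dy ∧ dz ∧ dw.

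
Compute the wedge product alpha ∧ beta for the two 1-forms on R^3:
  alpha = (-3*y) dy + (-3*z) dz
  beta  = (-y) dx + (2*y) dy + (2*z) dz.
alpha ∧ beta = (-3*y^2) dx ∧ dy + (-3*y*z) dx ∧ dz

Distribute the wedge, using dx_i ∧ dx_j = -dx_j ∧ dx_i and dx_i ∧ dx_i = 0. For each pair (i, j) with i < j, the coefficient of dx_i ∧ dx_j in alpha ∧ beta is (alpha_i * beta_j - alpha_j * beta_i). Collecting: alpha ∧ beta = (-3*y^2) dx ∧ dy + (-3*y*z) dx ∧ dz.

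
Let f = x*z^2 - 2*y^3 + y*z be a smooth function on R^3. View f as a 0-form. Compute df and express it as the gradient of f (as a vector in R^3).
df = (z^2) dx + (-6*y^2 + z) dy + (2*x*z + y) dz; grad f = (z^2, -6*y^2 + z, 2*x*z + y)

For a 0-form f, d f = (∂f/∂x) dx + (∂f/∂y) dy + (∂f/∂z) dz. The components of the vector representation are exactly the entries of grad f in Cartesian coordinates:
  ∂f/∂x = z^2
  ∂f/∂y = -6*y^2 + z
  ∂f/∂z = 2*x*z + y.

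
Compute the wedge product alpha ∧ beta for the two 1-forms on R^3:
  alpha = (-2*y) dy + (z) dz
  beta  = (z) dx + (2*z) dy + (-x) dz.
alpha ∧ beta = (2*y*z) dx ∧ dy + (2*x*y - 2*z^2) dy ∧ dz + (-z^2) dx ∧ dz

Distribute the wedge, using dx_i ∧ dx_j = -dx_j ∧ dx_i and dx_i ∧ dx_i = 0. For each pair (i, j) with i < j, the coefficient of dx_i ∧ dx_j in alpha ∧ beta is (alpha_i * beta_j - alpha_j * beta_i). Collecting: alpha ∧ beta = (2*y*z) dx ∧ dy + (2*x*y - 2*z^2) dy ∧ dz + (-z^2) dx ∧ dz.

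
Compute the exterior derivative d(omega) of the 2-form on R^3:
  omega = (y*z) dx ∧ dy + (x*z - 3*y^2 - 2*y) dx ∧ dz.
d(omega) = (7*y + 2) dx ∧ dy ∧ dz

For a 2-form omega = sum_{i<j} g_{ij} dx_i ∧ dx_j, the exterior derivative is
  d(omega) = sum_{i<j} d(g_{ij}) ∧ dx_i ∧ dx_j = sum_{i<j, k} (∂g_{ij}/∂x_k) dx_k ∧ dx_i ∧ dx_j.
Expand each term, using dx_k ∧ dx_i ∧ dx_j = sgn(permutation) dx_{(a)} ∧ dx_{(b)} ∧ dx_{(c)} with (a < b < c) sorted:
  d(y*z) includes (∂/∂z)(y*z) dz = (y) dz, which multiplied by dx ∧ dy gives (y) dx ∧ dy ∧ dz
  d(x*z - 3*y^2 - 2*y) includes (∂/∂y)(x*z - 3*y^2 - 2*y) dy = (-6*y - 2) dy, which multiplied by dx ∧ dz gives (6*y + 2) dx ∧ dy ∧ dz
Collecting like 3-forms: d(omega) = (7*y + 2) dx ∧ dy ∧ dz.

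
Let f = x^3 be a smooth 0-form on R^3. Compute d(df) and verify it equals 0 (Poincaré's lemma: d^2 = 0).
d(df) = 0

Step 1: df = sum_i (∂f/∂x_i) dx_i = (3*x^2) dx + (0) dy + (0) dz.
Step 2: Apply d again. Using the 1-form formula, the coefficient of dx ∧ dy in d(df) is ∂^2 f/∂x ∂y - ∂^2 f/∂y ∂x = (0) - (0) = 0 (equality of mixed partials for smooth f).
Similarly for dx ∧ dz and dy ∧ dz — all coefficients vanish. So d(df) = 0.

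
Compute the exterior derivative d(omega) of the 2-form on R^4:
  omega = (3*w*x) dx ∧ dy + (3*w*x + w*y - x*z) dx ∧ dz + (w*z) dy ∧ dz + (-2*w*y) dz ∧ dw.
d(omega) = (3*x) dx ∧ dy ∧ dw + (-w) dx ∧ dy ∧ dz + (3*x + y) dx ∧ dz ∧ dw + (-2*w + z) dy ∧ dz ∧ dw

For a 2-form omega = sum_{i<j} g_{ij} dx_i ∧ dx_j, the exterior derivative is
  d(omega) = sum_{i<j} d(g_{ij}) ∧ dx_i ∧ dx_j = sum_{i<j, k} (∂g_{ij}/∂x_k) dx_k ∧ dx_i ∧ dx_j.
Expand each term, using dx_k ∧ dx_i ∧ dx_j = sgn(permutation) dx_{(a)} ∧ dx_{(b)} ∧ dx_{(c)} with (a < b < c) sorted:
  d(3*w*x) includes (∂/∂w)(3*w*x) dw = (3*x) dw, which multiplied by dx ∧ dy gives (3*x) dx ∧ dy ∧ dw
  d(3*w*x + w*y - x*z) includes (∂/∂y)(3*w*x + w*y - x*z) dy = (w) dy, which multiplied by dx ∧ dz gives (-w) dx ∧ dy ∧ dz
  d(3*w*x + w*y - x*z) includes (∂/∂w)(3*w*x + w*y - x*z) dw = (3*x + y) dw, which multiplied by dx ∧ dz gives (3*x + y) dx ∧ dz ∧ dw
  d(w*z) includes (∂/∂w)(w*z) dw = (z) dw, which multiplied by dy ∧ dz gives (z) dy ∧ dz ∧ dw
  d(-2*w*y) includes (∂/∂y)(-2*w*y) dy = (-2*w) dy, which multiplied by dz ∧ dw gives (-2*w) dy ∧ dz ∧ dw
Collecting like 3-forms: d(omega) = (3*x) dx ∧ dy ∧ dw + (-w) dx ∧ dy ∧ dz + (3*x + y) dx ∧ dz ∧ dw + (-2*w + z) dy ∧ dz ∧ dw.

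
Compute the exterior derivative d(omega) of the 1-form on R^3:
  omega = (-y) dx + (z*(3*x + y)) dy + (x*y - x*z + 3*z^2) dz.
d(omega) = (3*z + 1) dx ∧ dy + (y - z) dx ∧ dz + (-2*x - y) dy ∧ dz

For a 1-form omega = sum_i f_i dx_i, the exterior derivative is
  d(omega) = sum_{i < j} (∂f_j/∂x_i - ∂f_i/∂x_j) dx_i ∧ dx_j.
  coefficient of dx ∧ dy: ∂f_2/∂x - ∂f_1/∂y = ∂(z*(3*x + y))/∂x - ∂(-y)/∂y = 3*z + 1
  coefficient of dx ∧ dz: ∂f_3/∂x - ∂f_1/∂z = ∂(x*y - x*z + 3*z^2)/∂x - ∂(-y)/∂z = y - z
  coefficient of dy ∧ dz: ∂f_3/∂y - ∂f_2/∂z = ∂(x*y - x*z + 3*z^2)/∂y - ∂(z*(3*x + y))/∂z = -2*x - y
Assembling: d(omega) = (3*z + 1) dx ∧ dy + (y - z) dx ∧ dz + (-2*x - y) dy ∧ dz.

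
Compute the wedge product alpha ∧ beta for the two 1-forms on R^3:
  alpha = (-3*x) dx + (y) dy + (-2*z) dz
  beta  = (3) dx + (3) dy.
alpha ∧ beta = (-9*x - 3*y) dx ∧ dy + (6*z) dx ∧ dz + (6*z) dy ∧ dz

Distribute the wedge, using dx_i ∧ dx_j = -dx_j ∧ dx_i and dx_i ∧ dx_i = 0. For each pair (i, j) with i < j, the coefficient of dx_i ∧ dx_j in alpha ∧ beta is (alpha_i * beta_j - alpha_j * beta_i). Collecting: alpha ∧ beta = (-9*x - 3*y) dx ∧ dy + (6*z) dx ∧ dz + (6*z) dy ∧ dz.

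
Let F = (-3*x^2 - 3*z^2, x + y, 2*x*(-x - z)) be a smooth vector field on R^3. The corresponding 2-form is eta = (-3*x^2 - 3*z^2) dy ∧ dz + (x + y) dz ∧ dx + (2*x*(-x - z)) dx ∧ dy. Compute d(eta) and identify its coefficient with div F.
d(eta) = (1 - 8*x) dx ∧ dy ∧ dz; div F = 1 - 8*x

For a 2-form in R^3 of the form above, applying d gives a 3-form with coefficient ∂P/∂x + ∂Q/∂y + ∂R/∂z:
  ∂P/∂x = -6*x
  ∂Q/∂y = 1
  ∂R/∂z = -2*x
Sum = 1 - 8*x, which is exactly div F.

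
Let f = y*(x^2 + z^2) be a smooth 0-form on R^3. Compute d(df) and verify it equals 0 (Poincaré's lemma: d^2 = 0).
d(df) = 0

Step 1: df = sum_i (∂f/∂x_i) dx_i = (2*x*y) dx + (x^2 + z^2) dy + (2*y*z) dz.
Step 2: Apply d again. Using the 1-form formula, the coefficient of dx ∧ dy in d(df) is ∂^2 f/∂x ∂y - ∂^2 f/∂y ∂x = (2*x) - (2*x) = 0 (equality of mixed partials for smooth f).
Similarly for dx ∧ dz and dy ∧ dz — all coefficients vanish. So d(df) = 0.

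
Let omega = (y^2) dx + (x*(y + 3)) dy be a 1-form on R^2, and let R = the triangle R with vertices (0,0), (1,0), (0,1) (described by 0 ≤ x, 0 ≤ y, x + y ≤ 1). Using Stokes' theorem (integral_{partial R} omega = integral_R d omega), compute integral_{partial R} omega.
integral_(partial R) omega = 4/3

Stokes: integral_partial_R omega = integral_R d omega with d omega = (∂Q/∂x - ∂P/∂y) dx ∧ dy.
  ∂Q/∂x = y + 3
  ∂P/∂y = 2*y
  integrand = ∂Q/∂x - ∂P/∂y = 3 - y.
Integrating over R: integral_0^1 integral_0^{1-x} (3 - y) dy dx = 4/3.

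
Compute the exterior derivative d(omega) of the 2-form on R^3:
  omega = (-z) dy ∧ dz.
d(omega) = 0

For a 2-form omega = sum_{i<j} g_{ij} dx_i ∧ dx_j, the exterior derivative is
  d(omega) = sum_{i<j} d(g_{ij}) ∧ dx_i ∧ dx_j = sum_{i<j, k} (∂g_{ij}/∂x_k) dx_k ∧ dx_i ∧ dx_j.
Expand each term, using dx_k ∧ dx_i ∧ dx_j = sgn(permutation) dx_{(a)} ∧ dx_{(b)} ∧ dx_{(c)} with (a < b < c) sorted:

Collecting like 3-forms: d(omega) = 0.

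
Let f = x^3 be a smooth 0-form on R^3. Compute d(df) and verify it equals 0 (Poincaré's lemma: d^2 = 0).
d(df) = 0

Step 1: df = sum_i (∂f/∂x_i) dx_i = (3*x^2) dx + (0) dy + (0) dz.
Step 2: Apply d again. Using the 1-form formula, the coefficient of dx ∧ dy in d(df) is ∂^2 f/∂x ∂y - ∂^2 f/∂y ∂x = (0) - (0) = 0 (equality of mixed partials for smooth f).
Similarly for dx ∧ dz and dy ∧ dz — all coefficients vanish. So d(df) = 0.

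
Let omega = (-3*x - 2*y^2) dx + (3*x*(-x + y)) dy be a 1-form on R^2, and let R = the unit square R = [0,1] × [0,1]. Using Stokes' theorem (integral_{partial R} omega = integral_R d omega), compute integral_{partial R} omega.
integral_(partial R) omega = 1/2

Stokes: integral_partial_R omega = integral_R d omega with d omega = (∂Q/∂x - ∂P/∂y) dx ∧ dy.
  ∂Q/∂x = -6*x + 3*y
  ∂P/∂y = -4*y
  integrand = ∂Q/∂x - ∂P/∂y = -6*x + 7*y.
Integrating over R: integral_0^1 integral_0^1 (-6*x + 7*y) dx dy = 1/2.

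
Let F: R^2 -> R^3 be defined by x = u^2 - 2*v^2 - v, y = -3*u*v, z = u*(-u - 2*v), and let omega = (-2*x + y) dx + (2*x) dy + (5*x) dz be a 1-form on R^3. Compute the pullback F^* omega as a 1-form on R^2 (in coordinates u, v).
F^* omega = (-14*u^3 - 22*u^2*v + 28*u*v^2 + 14*u*v + 32*v^3 + 16*v^2) du + (-16*u^3 + 8*u^2*v + 2*u^2 + 44*u*v^2 + 19*u*v - 16*v^3 - 12*v^2 - 2*v) dv

Using F^*(f dg) = (f ∘ F) d(g ∘ F), substitute each coordinate x_i by F_i(u, v) in f_i, and replace dx_i by d F_i = (∂F_i/∂u) du + (∂F_i/∂v) dv.
  For the x component: f_1(F) = -2*u^2 - 3*u*v + 4*v^2 + 2*v; d F_1 = (2*u) du + (-4*v - 1) dv
  For the y component: f_2(F) = 2*u^2 - 4*v^2 - 2*v; d F_2 = (-3*v) du + (-3*u) dv
  For the z component: f_3(F) = 5*u^2 - 10*v^2 - 5*v; d F_3 = (-2*u - 2*v) du + (-2*u) dv
Combining and collecting du, dv coefficients:
  coeff of du: -14*u^3 - 22*u^2*v + 28*u*v^2 + 14*u*v + 32*v^3 + 16*v^2
  coeff of dv: -16*u^3 + 8*u^2*v + 2*u^2 + 44*u*v^2 + 19*u*v - 16*v^3 - 12*v^2 - 2*v
F^* omega = (-14*u^3 - 22*u^2*v + 28*u*v^2 + 14*u*v + 32*v^3 + 16*v^2) du + (-16*u^3 + 8*u^2*v + 2*u^2 + 44*u*v^2 + 19*u*v - 16*v^3 - 12*v^2 - 2*v) dv.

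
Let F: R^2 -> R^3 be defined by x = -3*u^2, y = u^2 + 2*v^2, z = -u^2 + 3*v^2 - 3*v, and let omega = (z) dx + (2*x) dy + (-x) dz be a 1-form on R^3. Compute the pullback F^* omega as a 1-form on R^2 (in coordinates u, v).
F^* omega = (6*u*(-2*u^2 - 3*v^2 + 3*v)) du + (u^2*(-6*v - 9)) dv

Using F^*(f dg) = (f ∘ F) d(g ∘ F), substitute each coordinate x_i by F_i(u, v) in f_i, and replace dx_i by d F_i = (∂F_i/∂u) du + (∂F_i/∂v) dv.
  For the x component: f_1(F) = -u^2 + 3*v^2 - 3*v; d F_1 = (-6*u) du + (0) dv
  For the y component: f_2(F) = -6*u^2; d F_2 = (2*u) du + (4*v) dv
  For the z component: f_3(F) = 3*u^2; d F_3 = (-2*u) du + (6*v - 3) dv
Combining and collecting du, dv coefficients:
  coeff of du: 6*u*(-2*u^2 - 3*v^2 + 3*v)
  coeff of dv: u^2*(-6*v - 9)
F^* omega = (6*u*(-2*u^2 - 3*v^2 + 3*v)) du + (u^2*(-6*v - 9)) dv.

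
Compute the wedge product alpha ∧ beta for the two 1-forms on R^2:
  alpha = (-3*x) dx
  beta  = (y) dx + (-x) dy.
alpha ∧ beta = (3*x^2) dx ∧ dy

Distribute the wedge, using dx_i ∧ dx_j = -dx_j ∧ dx_i and dx_i ∧ dx_i = 0. For each pair (i, j) with i < j, the coefficient of dx_i ∧ dx_j in alpha ∧ beta is (alpha_i * beta_j - alpha_j * beta_i). Collecting: alpha ∧ beta = (3*x^2) dx ∧ dy.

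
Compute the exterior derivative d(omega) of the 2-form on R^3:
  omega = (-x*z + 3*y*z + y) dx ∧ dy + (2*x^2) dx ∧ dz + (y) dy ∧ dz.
d(omega) = (-x + 3*y) dx ∧ dy ∧ dz

For a 2-form omega = sum_{i<j} g_{ij} dx_i ∧ dx_j, the exterior derivative is
  d(omega) = sum_{i<j} d(g_{ij}) ∧ dx_i ∧ dx_j = sum_{i<j, k} (∂g_{ij}/∂x_k) dx_k ∧ dx_i ∧ dx_j.
Expand each term, using dx_k ∧ dx_i ∧ dx_j = sgn(permutation) dx_{(a)} ∧ dx_{(b)} ∧ dx_{(c)} with (a < b < c) sorted:
  d(-x*z + 3*y*z + y) includes (∂/∂z)(-x*z + 3*y*z + y) dz = (-x + 3*y) dz, which multiplied by dx ∧ dy gives (-x + 3*y) dx ∧ dy ∧ dz
Collecting like 3-forms: d(omega) = (-x + 3*y) dx ∧ dy ∧ dz.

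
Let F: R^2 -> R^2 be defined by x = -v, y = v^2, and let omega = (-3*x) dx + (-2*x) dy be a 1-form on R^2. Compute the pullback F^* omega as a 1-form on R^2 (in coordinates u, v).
F^* omega = (v*(4*v - 3)) dv

Using F^*(f dg) = (f ∘ F) d(g ∘ F), substitute each coordinate x_i by F_i(u, v) in f_i, and replace dx_i by d F_i = (∂F_i/∂u) du + (∂F_i/∂v) dv.
  For the x component: f_1(F) = 3*v; d F_1 = (0) du + (-1) dv
  For the y component: f_2(F) = 2*v; d F_2 = (0) du + (2*v) dv
Combining and collecting du, dv coefficients:
  coeff of du: 0
  coeff of dv: v*(4*v - 3)
F^* omega = (v*(4*v - 3)) dv.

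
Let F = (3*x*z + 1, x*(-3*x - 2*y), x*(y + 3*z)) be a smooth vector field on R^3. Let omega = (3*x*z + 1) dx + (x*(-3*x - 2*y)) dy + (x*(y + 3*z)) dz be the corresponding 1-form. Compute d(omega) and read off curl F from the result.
d(omega) = (x) dy ∧ dz + (3*x - y - 3*z) dz ∧ dx + (-6*x - 2*y) dx ∧ dy; curl F = (x, 3*x - y - 3*z, -6*x - 2*y)

d omega = sum_{i<j} (∂f_j/∂x_i - ∂f_i/∂x_j) dx_i ∧ dx_j. Under the identification (dy ∧ dz, dz ∧ dx, dx ∧ dy) ↔ (e_x, e_y, e_z), the coefficients are exactly the components of curl F. Compute:
  ∂R/∂y - ∂Q/∂z = (x) - (0) = x
  ∂P/∂z - ∂R/∂x = (3*x) - (y + 3*z) = 3*x - y - 3*z
  ∂Q/∂x - ∂P/∂y = (-6*x - 2*y) - (0) = -6*x - 2*y.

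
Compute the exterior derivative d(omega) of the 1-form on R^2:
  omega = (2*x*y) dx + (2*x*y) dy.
d(omega) = (-2*x + 2*y) dx ∧ dy

For a 1-form omega = sum_i f_i dx_i, the exterior derivative is
  d(omega) = sum_{i < j} (∂f_j/∂x_i - ∂f_i/∂x_j) dx_i ∧ dx_j.
  coefficient of dx ∧ dy: ∂f_2/∂x - ∂f_1/∂y = ∂(2*x*y)/∂x - ∂(2*x*y)/∂y = -2*x + 2*y
Assembling: d(omega) = (-2*x + 2*y) dx ∧ dy.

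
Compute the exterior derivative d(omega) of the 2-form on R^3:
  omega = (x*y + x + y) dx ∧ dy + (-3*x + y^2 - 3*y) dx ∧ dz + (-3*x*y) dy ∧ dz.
d(omega) = (3 - 5*y) dx ∧ dy ∧ dz

For a 2-form omega = sum_{i<j} g_{ij} dx_i ∧ dx_j, the exterior derivative is
  d(omega) = sum_{i<j} d(g_{ij}) ∧ dx_i ∧ dx_j = sum_{i<j, k} (∂g_{ij}/∂x_k) dx_k ∧ dx_i ∧ dx_j.
Expand each term, using dx_k ∧ dx_i ∧ dx_j = sgn(permutation) dx_{(a)} ∧ dx_{(b)} ∧ dx_{(c)} with (a < b < c) sorted:
  d(-3*x + y^2 - 3*y) includes (∂/∂y)(-3*x + y^2 - 3*y) dy = (2*y - 3) dy, which multiplied by dx ∧ dz gives (3 - 2*y) dx ∧ dy ∧ dz
  d(-3*x*y) includes (∂/∂x)(-3*x*y) dx = (-3*y) dx, which multiplied by dy ∧ dz gives (-3*y) dx ∧ dy ∧ dz
Collecting like 3-forms: d(omega) = (3 - 5*y) dx ∧ dy ∧ dz.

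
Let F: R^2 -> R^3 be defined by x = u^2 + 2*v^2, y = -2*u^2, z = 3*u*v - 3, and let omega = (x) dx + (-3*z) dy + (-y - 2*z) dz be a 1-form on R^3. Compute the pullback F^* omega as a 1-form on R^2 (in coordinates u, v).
F^* omega = (2*u^3 + 42*u^2*v - 14*u*v^2 - 36*u + 18*v) du + (6*u^3 - 14*u^2*v + 18*u + 8*v^3) dv

Using F^*(f dg) = (f ∘ F) d(g ∘ F), substitute each coordinate x_i by F_i(u, v) in f_i, and replace dx_i by d F_i = (∂F_i/∂u) du + (∂F_i/∂v) dv.
  For the x component: f_1(F) = u^2 + 2*v^2; d F_1 = (2*u) du + (4*v) dv
  For the y component: f_2(F) = -9*u*v + 9; d F_2 = (-4*u) du + (0) dv
  For the z component: f_3(F) = 2*u^2 - 6*u*v + 6; d F_3 = (3*v) du + (3*u) dv
Combining and collecting du, dv coefficients:
  coeff of du: 2*u^3 + 42*u^2*v - 14*u*v^2 - 36*u + 18*v
  coeff of dv: 6*u^3 - 14*u^2*v + 18*u + 8*v^3
F^* omega = (2*u^3 + 42*u^2*v - 14*u*v^2 - 36*u + 18*v) du + (6*u^3 - 14*u^2*v + 18*u + 8*v^3) dv.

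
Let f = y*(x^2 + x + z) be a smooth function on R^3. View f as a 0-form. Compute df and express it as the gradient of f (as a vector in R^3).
df = (y*(2*x + 1)) dx + (x^2 + x + z) dy + (y) dz; grad f = (y*(2*x + 1), x^2 + x + z, y)

For a 0-form f, d f = (∂f/∂x) dx + (∂f/∂y) dy + (∂f/∂z) dz. The components of the vector representation are exactly the entries of grad f in Cartesian coordinates:
  ∂f/∂x = y*(2*x + 1)
  ∂f/∂y = x^2 + x + z
  ∂f/∂z = y.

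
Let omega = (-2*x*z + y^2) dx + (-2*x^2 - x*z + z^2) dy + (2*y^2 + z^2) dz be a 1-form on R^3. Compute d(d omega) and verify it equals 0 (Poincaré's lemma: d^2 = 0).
d(d omega) = 0

Step 1: d omega = sum_{i<j} (∂f_j/∂x_i - ∂f_i/∂x_j) dx_i ∧ dx_j:
  coeff of dx ∧ dy: -4*x - 2*y - z
  coeff of dx ∧ dz: 2*x
  coeff of dy ∧ dz: x + 4*y - 2*z
Step 2: Apply d again to each 2-form coefficient. The only possible 3-form in R^3 is dx ∧ dy ∧ dz, with coefficient
  ∂(coeff of dy∧dz)/∂x - ∂(coeff of dx∧dz)/∂y + ∂(coeff of dx∧dy)/∂z
  = ∂/∂x (x + 4*y - 2*z) - ∂/∂y (2*x) + ∂/∂z (-4*x - 2*y - z).
Each of these terms simplifies to sums of mixed partials that cancel in pairs. The result is 0 (by equality of mixed partials for smooth functions — Schwarz / Clairaut).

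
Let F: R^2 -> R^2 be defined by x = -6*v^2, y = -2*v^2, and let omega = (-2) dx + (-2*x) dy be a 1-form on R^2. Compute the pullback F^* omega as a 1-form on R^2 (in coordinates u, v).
F^* omega = (-48*v^3 + 24*v) dv

Using F^*(f dg) = (f ∘ F) d(g ∘ F), substitute each coordinate x_i by F_i(u, v) in f_i, and replace dx_i by d F_i = (∂F_i/∂u) du + (∂F_i/∂v) dv.
  For the x component: f_1(F) = -2; d F_1 = (0) du + (-12*v) dv
  For the y component: f_2(F) = 12*v^2; d F_2 = (0) du + (-4*v) dv
Combining and collecting du, dv coefficients:
  coeff of du: 0
  coeff of dv: -48*v^3 + 24*v
F^* omega = (-48*v^3 + 24*v) dv.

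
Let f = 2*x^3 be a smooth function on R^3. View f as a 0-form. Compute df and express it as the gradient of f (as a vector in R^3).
df = (6*x^2) dx + (0) dy + (0) dz; grad f = (6*x^2, 0, 0)

For a 0-form f, d f = (∂f/∂x) dx + (∂f/∂y) dy + (∂f/∂z) dz. The components of the vector representation are exactly the entries of grad f in Cartesian coordinates:
  ∂f/∂x = 6*x^2
  ∂f/∂y = 0
  ∂f/∂z = 0.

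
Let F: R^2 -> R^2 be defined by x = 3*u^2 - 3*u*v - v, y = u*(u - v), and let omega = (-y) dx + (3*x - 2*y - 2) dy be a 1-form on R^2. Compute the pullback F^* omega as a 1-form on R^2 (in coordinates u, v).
F^* omega = (8*u^3 - 12*u^2*v + 4*u*v^2 - 6*u*v - 4*u + 3*v^2 + 2*v) du + (u*(-4*u^2 + 4*u*v + u + 2*v + 2)) dv

Using F^*(f dg) = (f ∘ F) d(g ∘ F), substitute each coordinate x_i by F_i(u, v) in f_i, and replace dx_i by d F_i = (∂F_i/∂u) du + (∂F_i/∂v) dv.
  For the x component: f_1(F) = u*(-u + v); d F_1 = (6*u - 3*v) du + (-3*u - 1) dv
  For the y component: f_2(F) = 7*u^2 - 7*u*v - 3*v - 2; d F_2 = (2*u - v) du + (-u) dv
Combining and collecting du, dv coefficients:
  coeff of du: 8*u^3 - 12*u^2*v + 4*u*v^2 - 6*u*v - 4*u + 3*v^2 + 2*v
  coeff of dv: u*(-4*u^2 + 4*u*v + u + 2*v + 2)
F^* omega = (8*u^3 - 12*u^2*v + 4*u*v^2 - 6*u*v - 4*u + 3*v^2 + 2*v) du + (u*(-4*u^2 + 4*u*v + u + 2*v + 2)) dv.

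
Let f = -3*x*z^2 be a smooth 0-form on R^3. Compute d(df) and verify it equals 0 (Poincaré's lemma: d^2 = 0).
d(df) = 0

Step 1: df = sum_i (∂f/∂x_i) dx_i = (-3*z^2) dx + (0) dy + (-6*x*z) dz.
Step 2: Apply d again. Using the 1-form formula, the coefficient of dx ∧ dy in d(df) is ∂^2 f/∂x ∂y - ∂^2 f/∂y ∂x = (0) - (0) = 0 (equality of mixed partials for smooth f).
Similarly for dx ∧ dz and dy ∧ dz — all coefficients vanish. So d(df) = 0.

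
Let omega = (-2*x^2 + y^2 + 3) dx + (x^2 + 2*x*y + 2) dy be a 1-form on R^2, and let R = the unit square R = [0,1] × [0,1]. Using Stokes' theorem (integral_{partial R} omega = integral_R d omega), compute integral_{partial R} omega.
integral_(partial R) omega = 1

Stokes: integral_partial_R omega = integral_R d omega with d omega = (∂Q/∂x - ∂P/∂y) dx ∧ dy.
  ∂Q/∂x = 2*x + 2*y
  ∂P/∂y = 2*y
  integrand = ∂Q/∂x - ∂P/∂y = 2*x.
Integrating over R: integral_0^1 integral_0^1 (2*x) dx dy = 1.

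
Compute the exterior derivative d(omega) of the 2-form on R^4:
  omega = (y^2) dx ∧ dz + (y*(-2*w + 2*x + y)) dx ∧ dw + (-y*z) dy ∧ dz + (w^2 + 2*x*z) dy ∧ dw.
d(omega) = (-2*y) dx ∧ dy ∧ dz + (2*w - 2*x - 2*y + 2*z) dx ∧ dy ∧ dw + (-2*x) dy ∧ dz ∧ dw

For a 2-form omega = sum_{i<j} g_{ij} dx_i ∧ dx_j, the exterior derivative is
  d(omega) = sum_{i<j} d(g_{ij}) ∧ dx_i ∧ dx_j = sum_{i<j, k} (∂g_{ij}/∂x_k) dx_k ∧ dx_i ∧ dx_j.
Expand each term, using dx_k ∧ dx_i ∧ dx_j = sgn(permutation) dx_{(a)} ∧ dx_{(b)} ∧ dx_{(c)} with (a < b < c) sorted:
  d(y^2) includes (∂/∂y)(y^2) dy = (2*y) dy, which multiplied by dx ∧ dz gives (-2*y) dx ∧ dy ∧ dz
  d(y*(-2*w + 2*x + y)) includes (∂/∂y)(y*(-2*w + 2*x + y)) dy = (-2*w + 2*x + 2*y) dy, which multiplied by dx ∧ dw gives (2*w - 2*x - 2*y) dx ∧ dy ∧ dw
  d(w^2 + 2*x*z) includes (∂/∂x)(w^2 + 2*x*z) dx = (2*z) dx, which multiplied by dy ∧ dw gives (2*z) dx ∧ dy ∧ dw
  d(w^2 + 2*x*z) includes (∂/∂z)(w^2 + 2*x*z) dz = (2*x) dz, which multiplied by dy ∧ dw gives (-2*x) dy ∧ dz ∧ dw
Collecting like 3-forms: d(omega) = (-2*y) dx ∧ dy ∧ dz + (2*w - 2*x - 2*y + 2*z) dx ∧ dy ∧ dw + (-2*x) dy ∧ dz ∧ dw.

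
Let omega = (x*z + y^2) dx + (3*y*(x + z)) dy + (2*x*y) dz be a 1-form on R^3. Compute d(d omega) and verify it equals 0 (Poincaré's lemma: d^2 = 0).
d(d omega) = 0

Step 1: d omega = sum_{i<j} (∂f_j/∂x_i - ∂f_i/∂x_j) dx_i ∧ dx_j:
  coeff of dx ∧ dy: y
  coeff of dx ∧ dz: -x + 2*y
  coeff of dy ∧ dz: 2*x - 3*y
Step 2: Apply d again to each 2-form coefficient. The only possible 3-form in R^3 is dx ∧ dy ∧ dz, with coefficient
  ∂(coeff of dy∧dz)/∂x - ∂(coeff of dx∧dz)/∂y + ∂(coeff of dx∧dy)/∂z
  = ∂/∂x (2*x - 3*y) - ∂/∂y (-x + 2*y) + ∂/∂z (y).
Each of these terms simplifies to sums of mixed partials that cancel in pairs. The result is 0 (by equality of mixed partials for smooth functions — Schwarz / Clairaut).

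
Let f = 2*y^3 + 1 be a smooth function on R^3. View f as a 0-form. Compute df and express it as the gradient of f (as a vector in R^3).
df = (0) dx + (6*y^2) dy + (0) dz; grad f = (0, 6*y^2, 0)

For a 0-form f, d f = (∂f/∂x) dx + (∂f/∂y) dy + (∂f/∂z) dz. The components of the vector representation are exactly the entries of grad f in Cartesian coordinates:
  ∂f/∂x = 0
  ∂f/∂y = 6*y^2
  ∂f/∂z = 0.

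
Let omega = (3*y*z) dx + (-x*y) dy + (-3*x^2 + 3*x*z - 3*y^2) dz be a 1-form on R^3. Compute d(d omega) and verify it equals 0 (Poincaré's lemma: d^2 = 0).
d(d omega) = 0

Step 1: d omega = sum_{i<j} (∂f_j/∂x_i - ∂f_i/∂x_j) dx_i ∧ dx_j:
  coeff of dx ∧ dy: -y - 3*z
  coeff of dx ∧ dz: -6*x - 3*y + 3*z
  coeff of dy ∧ dz: -6*y
Step 2: Apply d again to each 2-form coefficient. The only possible 3-form in R^3 is dx ∧ dy ∧ dz, with coefficient
  ∂(coeff of dy∧dz)/∂x - ∂(coeff of dx∧dz)/∂y + ∂(coeff of dx∧dy)/∂z
  = ∂/∂x (-6*y) - ∂/∂y (-6*x - 3*y + 3*z) + ∂/∂z (-y - 3*z).
Each of these terms simplifies to sums of mixed partials that cancel in pairs. The result is 0 (by equality of mixed partials for smooth functions — Schwarz / Clairaut).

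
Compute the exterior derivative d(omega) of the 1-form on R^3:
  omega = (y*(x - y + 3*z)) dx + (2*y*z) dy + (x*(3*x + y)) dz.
d(omega) = (-x + 2*y - 3*z) dx ∧ dy + (6*x - 2*y) dx ∧ dz + (x - 2*y) dy ∧ dz

For a 1-form omega = sum_i f_i dx_i, the exterior derivative is
  d(omega) = sum_{i < j} (∂f_j/∂x_i - ∂f_i/∂x_j) dx_i ∧ dx_j.
  coefficient of dx ∧ dy: ∂f_2/∂x - ∂f_1/∂y = ∂(2*y*z)/∂x - ∂(y*(x - y + 3*z))/∂y = -x + 2*y - 3*z
  coefficient of dx ∧ dz: ∂f_3/∂x - ∂f_1/∂z = ∂(x*(3*x + y))/∂x - ∂(y*(x - y + 3*z))/∂z = 6*x - 2*y
  coefficient of dy ∧ dz: ∂f_3/∂y - ∂f_2/∂z = ∂(x*(3*x + y))/∂y - ∂(2*y*z)/∂z = x - 2*y
Assembling: d(omega) = (-x + 2*y - 3*z) dx ∧ dy + (6*x - 2*y) dx ∧ dz + (x - 2*y) dy ∧ dz.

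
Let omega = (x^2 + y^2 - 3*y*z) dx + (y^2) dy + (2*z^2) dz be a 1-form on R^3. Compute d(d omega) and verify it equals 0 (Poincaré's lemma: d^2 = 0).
d(d omega) = 0

Step 1: d omega = sum_{i<j} (∂f_j/∂x_i - ∂f_i/∂x_j) dx_i ∧ dx_j:
  coeff of dx ∧ dy: -2*y + 3*z
  coeff of dx ∧ dz: 3*y
  coeff of dy ∧ dz: 0
Step 2: Apply d again to each 2-form coefficient. The only possible 3-form in R^3 is dx ∧ dy ∧ dz, with coefficient
  ∂(coeff of dy∧dz)/∂x - ∂(coeff of dx∧dz)/∂y + ∂(coeff of dx∧dy)/∂z
  = ∂/∂x (0) - ∂/∂y (3*y) + ∂/∂z (-2*y + 3*z).
Each of these terms simplifies to sums of mixed partials that cancel in pairs. The result is 0 (by equality of mixed partials for smooth functions — Schwarz / Clairaut).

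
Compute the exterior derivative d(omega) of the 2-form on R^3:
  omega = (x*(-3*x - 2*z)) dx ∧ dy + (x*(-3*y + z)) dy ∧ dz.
d(omega) = (-2*x - 3*y + z) dx ∧ dy ∧ dz

For a 2-form omega = sum_{i<j} g_{ij} dx_i ∧ dx_j, the exterior derivative is
  d(omega) = sum_{i<j} d(g_{ij}) ∧ dx_i ∧ dx_j = sum_{i<j, k} (∂g_{ij}/∂x_k) dx_k ∧ dx_i ∧ dx_j.
Expand each term, using dx_k ∧ dx_i ∧ dx_j = sgn(permutation) dx_{(a)} ∧ dx_{(b)} ∧ dx_{(c)} with (a < b < c) sorted:
  d(x*(-3*x - 2*z)) includes (∂/∂z)(x*(-3*x - 2*z)) dz = (-2*x) dz, which multiplied by dx ∧ dy gives (-2*x) dx ∧ dy ∧ dz
  d(x*(-3*y + z)) includes (∂/∂x)(x*(-3*y + z)) dx = (-3*y + z) dx, which multiplied by dy ∧ dz gives (-3*y + z) dx ∧ dy ∧ dz
Collecting like 3-forms: d(omega) = (-2*x - 3*y + z) dx ∧ dy ∧ dz.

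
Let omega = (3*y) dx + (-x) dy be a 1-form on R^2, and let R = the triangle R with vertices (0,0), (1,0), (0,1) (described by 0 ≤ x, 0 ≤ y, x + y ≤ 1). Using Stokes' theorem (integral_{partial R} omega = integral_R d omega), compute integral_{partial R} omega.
integral_(partial R) omega = -2

Stokes: integral_partial_R omega = integral_R d omega with d omega = (∂Q/∂x - ∂P/∂y) dx ∧ dy.
  ∂Q/∂x = -1
  ∂P/∂y = 3
  integrand = ∂Q/∂x - ∂P/∂y = -4.
Integrating over R: integral_0^1 integral_0^{1-x} (-4) dy dx = -2.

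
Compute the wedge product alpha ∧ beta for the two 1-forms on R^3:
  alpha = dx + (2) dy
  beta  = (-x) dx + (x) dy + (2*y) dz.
alpha ∧ beta = (3*x) dx ∧ dy + (2*y) dx ∧ dz + (4*y) dy ∧ dz

Distribute the wedge, using dx_i ∧ dx_j = -dx_j ∧ dx_i and dx_i ∧ dx_i = 0. For each pair (i, j) with i < j, the coefficient of dx_i ∧ dx_j in alpha ∧ beta is (alpha_i * beta_j - alpha_j * beta_i). Collecting: alpha ∧ beta = (3*x) dx ∧ dy + (2*y) dx ∧ dz + (4*y) dy ∧ dz.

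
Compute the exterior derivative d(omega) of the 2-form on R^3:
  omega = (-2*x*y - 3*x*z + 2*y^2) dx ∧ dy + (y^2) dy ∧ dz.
d(omega) = (-3*x) dx ∧ dy ∧ dz

For a 2-form omega = sum_{i<j} g_{ij} dx_i ∧ dx_j, the exterior derivative is
  d(omega) = sum_{i<j} d(g_{ij}) ∧ dx_i ∧ dx_j = sum_{i<j, k} (∂g_{ij}/∂x_k) dx_k ∧ dx_i ∧ dx_j.
Expand each term, using dx_k ∧ dx_i ∧ dx_j = sgn(permutation) dx_{(a)} ∧ dx_{(b)} ∧ dx_{(c)} with (a < b < c) sorted:
  d(-2*x*y - 3*x*z + 2*y^2) includes (∂/∂z)(-2*x*y - 3*x*z + 2*y^2) dz = (-3*x) dz, which multiplied by dx ∧ dy gives (-3*x) dx ∧ dy ∧ dz
Collecting like 3-forms: d(omega) = (-3*x) dx ∧ dy ∧ dz.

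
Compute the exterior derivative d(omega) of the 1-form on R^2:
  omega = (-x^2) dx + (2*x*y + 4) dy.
d(omega) = (2*y) dx ∧ dy

For a 1-form omega = sum_i f_i dx_i, the exterior derivative is
  d(omega) = sum_{i < j} (∂f_j/∂x_i - ∂f_i/∂x_j) dx_i ∧ dx_j.
  coefficient of dx ∧ dy: ∂f_2/∂x - ∂f_1/∂y = ∂(2*x*y + 4)/∂x - ∂(-x^2)/∂y = 2*y
Assembling: d(omega) = (2*y) dx ∧ dy.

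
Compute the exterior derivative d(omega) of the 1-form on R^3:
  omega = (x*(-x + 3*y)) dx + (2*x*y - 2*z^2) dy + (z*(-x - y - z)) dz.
d(omega) = (-3*x + 2*y) dx ∧ dy + (-z) dx ∧ dz + (3*z) dy ∧ dz

For a 1-form omega = sum_i f_i dx_i, the exterior derivative is
  d(omega) = sum_{i < j} (∂f_j/∂x_i - ∂f_i/∂x_j) dx_i ∧ dx_j.
  coefficient of dx ∧ dy: ∂f_2/∂x - ∂f_1/∂y = ∂(2*x*y - 2*z^2)/∂x - ∂(x*(-x + 3*y))/∂y = -3*x + 2*y
  coefficient of dx ∧ dz: ∂f_3/∂x - ∂f_1/∂z = ∂(z*(-x - y - z))/∂x - ∂(x*(-x + 3*y))/∂z = -z
  coefficient of dy ∧ dz: ∂f_3/∂y - ∂f_2/∂z = ∂(z*(-x - y - z))/∂y - ∂(2*x*y - 2*z^2)/∂z = 3*z
Assembling: d(omega) = (-3*x + 2*y) dx ∧ dy + (-z) dx ∧ dz + (3*z) dy ∧ dz.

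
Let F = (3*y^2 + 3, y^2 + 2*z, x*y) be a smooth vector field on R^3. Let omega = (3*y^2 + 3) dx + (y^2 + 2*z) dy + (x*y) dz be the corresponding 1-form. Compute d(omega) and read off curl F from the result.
d(omega) = (x - 2) dy ∧ dz + (-y) dz ∧ dx + (-6*y) dx ∧ dy; curl F = (x - 2, -y, -6*y)

d omega = sum_{i<j} (∂f_j/∂x_i - ∂f_i/∂x_j) dx_i ∧ dx_j. Under the identification (dy ∧ dz, dz ∧ dx, dx ∧ dy) ↔ (e_x, e_y, e_z), the coefficients are exactly the components of curl F. Compute:
  ∂R/∂y - ∂Q/∂z = (x) - (2) = x - 2
  ∂P/∂z - ∂R/∂x = (0) - (y) = -y
  ∂Q/∂x - ∂P/∂y = (0) - (6*y) = -6*y.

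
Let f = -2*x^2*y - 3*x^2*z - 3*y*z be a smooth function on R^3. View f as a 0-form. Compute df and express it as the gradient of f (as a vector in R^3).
df = (2*x*(-2*y - 3*z)) dx + (-2*x^2 - 3*z) dy + (-3*x^2 - 3*y) dz; grad f = (2*x*(-2*y - 3*z), -2*x^2 - 3*z, -3*x^2 - 3*y)

For a 0-form f, d f = (∂f/∂x) dx + (∂f/∂y) dy + (∂f/∂z) dz. The components of the vector representation are exactly the entries of grad f in Cartesian coordinates:
  ∂f/∂x = 2*x*(-2*y - 3*z)
  ∂f/∂y = -2*x^2 - 3*z
  ∂f/∂z = -3*x^2 - 3*y.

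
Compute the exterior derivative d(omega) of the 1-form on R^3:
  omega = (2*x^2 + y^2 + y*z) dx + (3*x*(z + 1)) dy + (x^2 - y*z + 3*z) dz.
d(omega) = (-2*y + 2*z + 3) dx ∧ dy + (2*x - y) dx ∧ dz + (-3*x - z) dy ∧ dz

For a 1-form omega = sum_i f_i dx_i, the exterior derivative is
  d(omega) = sum_{i < j} (∂f_j/∂x_i - ∂f_i/∂x_j) dx_i ∧ dx_j.
  coefficient of dx ∧ dy: ∂f_2/∂x - ∂f_1/∂y = ∂(3*x*(z + 1))/∂x - ∂(2*x^2 + y^2 + y*z)/∂y = -2*y + 2*z + 3
  coefficient of dx ∧ dz: ∂f_3/∂x - ∂f_1/∂z = ∂(x^2 - y*z + 3*z)/∂x - ∂(2*x^2 + y^2 + y*z)/∂z = 2*x - y
  coefficient of dy ∧ dz: ∂f_3/∂y - ∂f_2/∂z = ∂(x^2 - y*z + 3*z)/∂y - ∂(3*x*(z + 1))/∂z = -3*x - z
Assembling: d(omega) = (-2*y + 2*z + 3) dx ∧ dy + (2*x - y) dx ∧ dz + (-3*x - z) dy ∧ dz.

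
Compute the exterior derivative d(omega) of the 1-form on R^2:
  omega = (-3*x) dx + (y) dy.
d(omega) = 0

For a 1-form omega = sum_i f_i dx_i, the exterior derivative is
  d(omega) = sum_{i < j} (∂f_j/∂x_i - ∂f_i/∂x_j) dx_i ∧ dx_j.

Assembling: d(omega) = 0.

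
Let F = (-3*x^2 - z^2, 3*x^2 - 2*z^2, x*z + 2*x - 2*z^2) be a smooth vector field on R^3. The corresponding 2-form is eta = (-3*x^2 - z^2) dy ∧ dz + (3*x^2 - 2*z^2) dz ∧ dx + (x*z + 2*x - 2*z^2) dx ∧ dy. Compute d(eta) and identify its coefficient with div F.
d(eta) = (-5*x - 4*z) dx ∧ dy ∧ dz; div F = -5*x - 4*z

For a 2-form in R^3 of the form above, applying d gives a 3-form with coefficient ∂P/∂x + ∂Q/∂y + ∂R/∂z:
  ∂P/∂x = -6*x
  ∂Q/∂y = 0
  ∂R/∂z = x - 4*z
Sum = -5*x - 4*z, which is exactly div F.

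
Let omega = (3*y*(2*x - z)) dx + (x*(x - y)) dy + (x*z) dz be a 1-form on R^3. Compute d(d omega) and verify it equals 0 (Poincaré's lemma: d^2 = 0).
d(d omega) = 0

Step 1: d omega = sum_{i<j} (∂f_j/∂x_i - ∂f_i/∂x_j) dx_i ∧ dx_j:
  coeff of dx ∧ dy: -4*x - y + 3*z
  coeff of dx ∧ dz: 3*y + z
  coeff of dy ∧ dz: 0
Step 2: Apply d again to each 2-form coefficient. The only possible 3-form in R^3 is dx ∧ dy ∧ dz, with coefficient
  ∂(coeff of dy∧dz)/∂x - ∂(coeff of dx∧dz)/∂y + ∂(coeff of dx∧dy)/∂z
  = ∂/∂x (0) - ∂/∂y (3*y + z) + ∂/∂z (-4*x - y + 3*z).
Each of these terms simplifies to sums of mixed partials that cancel in pairs. The result is 0 (by equality of mixed partials for smooth functions — Schwarz / Clairaut).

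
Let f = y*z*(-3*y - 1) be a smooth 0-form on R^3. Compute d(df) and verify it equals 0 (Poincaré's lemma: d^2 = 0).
d(df) = 0

Step 1: df = sum_i (∂f/∂x_i) dx_i = (0) dx + (z*(-6*y - 1)) dy + (y*(-3*y - 1)) dz.
Step 2: Apply d again. Using the 1-form formula, the coefficient of dx ∧ dy in d(df) is ∂^2 f/∂x ∂y - ∂^2 f/∂y ∂x = (0) - (0) = 0 (equality of mixed partials for smooth f).
Similarly for dx ∧ dz and dy ∧ dz — all coefficients vanish. So d(df) = 0.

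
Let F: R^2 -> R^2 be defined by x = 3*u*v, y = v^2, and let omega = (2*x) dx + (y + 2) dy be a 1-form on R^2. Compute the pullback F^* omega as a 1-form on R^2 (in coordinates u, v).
F^* omega = (18*u*v^2) du + (2*v*(9*u^2 + v^2 + 2)) dv

Using F^*(f dg) = (f ∘ F) d(g ∘ F), substitute each coordinate x_i by F_i(u, v) in f_i, and replace dx_i by d F_i = (∂F_i/∂u) du + (∂F_i/∂v) dv.
  For the x component: f_1(F) = 6*u*v; d F_1 = (3*v) du + (3*u) dv
  For the y component: f_2(F) = v^2 + 2; d F_2 = (0) du + (2*v) dv
Combining and collecting du, dv coefficients:
  coeff of du: 18*u*v^2
  coeff of dv: 2*v*(9*u^2 + v^2 + 2)
F^* omega = (18*u*v^2) du + (2*v*(9*u^2 + v^2 + 2)) dv.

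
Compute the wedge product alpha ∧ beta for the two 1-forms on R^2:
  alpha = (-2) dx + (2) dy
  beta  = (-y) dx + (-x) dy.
alpha ∧ beta = (2*x + 2*y) dx ∧ dy

Distribute the wedge, using dx_i ∧ dx_j = -dx_j ∧ dx_i and dx_i ∧ dx_i = 0. For each pair (i, j) with i < j, the coefficient of dx_i ∧ dx_j in alpha ∧ beta is (alpha_i * beta_j - alpha_j * beta_i). Collecting: alpha ∧ beta = (2*x + 2*y) dx ∧ dy.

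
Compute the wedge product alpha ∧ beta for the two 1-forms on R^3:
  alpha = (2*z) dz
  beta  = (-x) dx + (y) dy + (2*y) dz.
alpha ∧ beta = (2*x*z) dx ∧ dz + (-2*y*z) dy ∧ dz

Distribute the wedge, using dx_i ∧ dx_j = -dx_j ∧ dx_i and dx_i ∧ dx_i = 0. For each pair (i, j) with i < j, the coefficient of dx_i ∧ dx_j in alpha ∧ beta is (alpha_i * beta_j - alpha_j * beta_i). Collecting: alpha ∧ beta = (2*x*z) dx ∧ dz + (-2*y*z) dy ∧ dz.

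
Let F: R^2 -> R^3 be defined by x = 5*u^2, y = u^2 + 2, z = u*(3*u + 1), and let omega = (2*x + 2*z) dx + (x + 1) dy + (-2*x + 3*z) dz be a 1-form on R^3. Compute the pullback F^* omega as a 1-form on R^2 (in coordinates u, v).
F^* omega = (u*(164*u^2 + 37*u + 5)) du

Using F^*(f dg) = (f ∘ F) d(g ∘ F), substitute each coordinate x_i by F_i(u, v) in f_i, and replace dx_i by d F_i = (∂F_i/∂u) du + (∂F_i/∂v) dv.
  For the x component: f_1(F) = 2*u*(8*u + 1); d F_1 = (10*u) du + (0) dv
  For the y component: f_2(F) = 5*u^2 + 1; d F_2 = (2*u) du + (0) dv
  For the z component: f_3(F) = u*(3 - u); d F_3 = (6*u + 1) du + (0) dv
Combining and collecting du, dv coefficients:
  coeff of du: u*(164*u^2 + 37*u + 5)
  coeff of dv: 0
F^* omega = (u*(164*u^2 + 37*u + 5)) du.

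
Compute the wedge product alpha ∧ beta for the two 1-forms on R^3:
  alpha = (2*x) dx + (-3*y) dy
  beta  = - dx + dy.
alpha ∧ beta = (2*x - 3*y) dx ∧ dy

Distribute the wedge, using dx_i ∧ dx_j = -dx_j ∧ dx_i and dx_i ∧ dx_i = 0. For each pair (i, j) with i < j, the coefficient of dx_i ∧ dx_j in alpha ∧ beta is (alpha_i * beta_j - alpha_j * beta_i). Collecting: alpha ∧ beta = (2*x - 3*y) dx ∧ dy.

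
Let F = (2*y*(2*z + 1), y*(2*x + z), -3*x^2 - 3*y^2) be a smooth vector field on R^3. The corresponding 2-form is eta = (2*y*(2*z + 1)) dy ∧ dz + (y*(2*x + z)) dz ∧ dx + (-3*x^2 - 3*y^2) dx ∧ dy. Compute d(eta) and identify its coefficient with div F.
d(eta) = (2*x + z) dx ∧ dy ∧ dz; div F = 2*x + z

For a 2-form in R^3 of the form above, applying d gives a 3-form with coefficient ∂P/∂x + ∂Q/∂y + ∂R/∂z:
  ∂P/∂x = 0
  ∂Q/∂y = 2*x + z
  ∂R/∂z = 0
Sum = 2*x + z, which is exactly div F.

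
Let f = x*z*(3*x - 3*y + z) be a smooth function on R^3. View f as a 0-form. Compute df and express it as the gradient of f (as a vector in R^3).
df = (z*(6*x - 3*y + z)) dx + (-3*x*z) dy + (x*(3*x - 3*y + 2*z)) dz; grad f = (z*(6*x - 3*y + z), -3*x*z, x*(3*x - 3*y + 2*z))

For a 0-form f, d f = (∂f/∂x) dx + (∂f/∂y) dy + (∂f/∂z) dz. The components of the vector representation are exactly the entries of grad f in Cartesian coordinates:
  ∂f/∂x = z*(6*x - 3*y + z)
  ∂f/∂y = -3*x*z
  ∂f/∂z = x*(3*x - 3*y + 2*z).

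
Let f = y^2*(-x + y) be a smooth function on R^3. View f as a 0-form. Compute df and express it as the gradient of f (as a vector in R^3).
df = (-y^2) dx + (y*(-2*x + 3*y)) dy + (0) dz; grad f = (-y^2, y*(-2*x + 3*y), 0)

For a 0-form f, d f = (∂f/∂x) dx + (∂f/∂y) dy + (∂f/∂z) dz. The components of the vector representation are exactly the entries of grad f in Cartesian coordinates:
  ∂f/∂x = -y^2
  ∂f/∂y = y*(-2*x + 3*y)
  ∂f/∂z = 0.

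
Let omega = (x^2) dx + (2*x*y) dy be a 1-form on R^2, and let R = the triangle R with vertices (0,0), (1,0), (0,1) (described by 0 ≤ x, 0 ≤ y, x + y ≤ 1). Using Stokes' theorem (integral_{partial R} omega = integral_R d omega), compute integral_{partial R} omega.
integral_(partial R) omega = 1/3

Stokes: integral_partial_R omega = integral_R d omega with d omega = (∂Q/∂x - ∂P/∂y) dx ∧ dy.
  ∂Q/∂x = 2*y
  ∂P/∂y = 0
  integrand = ∂Q/∂x - ∂P/∂y = 2*y.
Integrating over R: integral_0^1 integral_0^{1-x} (2*y) dy dx = 1/3.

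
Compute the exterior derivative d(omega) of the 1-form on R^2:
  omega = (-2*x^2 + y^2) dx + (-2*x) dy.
d(omega) = (-2*y - 2) dx ∧ dy

For a 1-form omega = sum_i f_i dx_i, the exterior derivative is
  d(omega) = sum_{i < j} (∂f_j/∂x_i - ∂f_i/∂x_j) dx_i ∧ dx_j.
  coefficient of dx ∧ dy: ∂f_2/∂x - ∂f_1/∂y = ∂(-2*x)/∂x - ∂(-2*x^2 + y^2)/∂y = -2*y - 2
Assembling: d(omega) = (-2*y - 2) dx ∧ dy.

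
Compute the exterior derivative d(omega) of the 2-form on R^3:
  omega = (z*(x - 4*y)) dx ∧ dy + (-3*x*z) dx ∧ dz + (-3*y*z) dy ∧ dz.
d(omega) = (x - 4*y) dx ∧ dy ∧ dz

For a 2-form omega = sum_{i<j} g_{ij} dx_i ∧ dx_j, the exterior derivative is
  d(omega) = sum_{i<j} d(g_{ij}) ∧ dx_i ∧ dx_j = sum_{i<j, k} (∂g_{ij}/∂x_k) dx_k ∧ dx_i ∧ dx_j.
Expand each term, using dx_k ∧ dx_i ∧ dx_j = sgn(permutation) dx_{(a)} ∧ dx_{(b)} ∧ dx_{(c)} with (a < b < c) sorted:
  d(z*(x - 4*y)) includes (∂/∂z)(z*(x - 4*y)) dz = (x - 4*y) dz, which multiplied by dx ∧ dy gives (x - 4*y) dx ∧ dy ∧ dz
Collecting like 3-forms: d(omega) = (x - 4*y) dx ∧ dy ∧ dz.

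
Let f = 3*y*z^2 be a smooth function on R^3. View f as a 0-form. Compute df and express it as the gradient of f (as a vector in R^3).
df = (0) dx + (3*z^2) dy + (6*y*z) dz; grad f = (0, 3*z^2, 6*y*z)

For a 0-form f, d f = (∂f/∂x) dx + (∂f/∂y) dy + (∂f/∂z) dz. The components of the vector representation are exactly the entries of grad f in Cartesian coordinates:
  ∂f/∂x = 0
  ∂f/∂y = 3*z^2
  ∂f/∂z = 6*y*z.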